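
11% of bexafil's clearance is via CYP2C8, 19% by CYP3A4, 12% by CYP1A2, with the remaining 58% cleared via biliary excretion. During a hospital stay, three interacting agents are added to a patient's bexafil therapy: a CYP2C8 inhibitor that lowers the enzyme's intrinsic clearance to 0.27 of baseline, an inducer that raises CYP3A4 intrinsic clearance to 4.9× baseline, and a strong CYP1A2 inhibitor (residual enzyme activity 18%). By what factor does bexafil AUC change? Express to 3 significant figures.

0.640

CYP2C8: 0.11 × 0.27 = 0.0297
CYP3A4: 0.19 × 4.9 = 0.931
CYP1A2: 0.12 × 0.18 = 0.0216
Other: 0.58 (unchanged)
New clearance relative to baseline: 0.0297 + 0.931 + 0.0216 + 0.58 = 1.5623.
AUC ∝ 1/CL: fold-change = 1 / 1.5623 = 0.640.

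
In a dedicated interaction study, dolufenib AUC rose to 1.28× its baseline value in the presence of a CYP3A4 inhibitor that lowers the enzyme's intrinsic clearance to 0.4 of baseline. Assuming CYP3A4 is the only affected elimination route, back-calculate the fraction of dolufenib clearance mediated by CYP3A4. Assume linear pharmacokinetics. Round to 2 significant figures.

Let fm be the CYP3A4 fraction. New clearance relative to baseline = fm × 0.4 + (1 − fm).
AUC ratio = 1 / (new CL fraction), so new CL fraction = 1 / 1.28 = 0.7812.
fm × 0.4 + 1 − fm = 0.7812  ⇒  fm × (0.4 − 1) = −0.2188  ⇒  fm = 0.36.

0.36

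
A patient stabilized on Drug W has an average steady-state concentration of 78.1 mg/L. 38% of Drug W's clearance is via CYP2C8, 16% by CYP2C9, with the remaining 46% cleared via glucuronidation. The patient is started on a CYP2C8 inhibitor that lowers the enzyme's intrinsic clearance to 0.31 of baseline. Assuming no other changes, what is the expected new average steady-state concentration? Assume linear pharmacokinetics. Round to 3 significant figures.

106 mg/L

CYP2C8: 0.38 × 0.31 = 0.1178
CYP2C9: 0.16 (unchanged)
Other: 0.46 (unchanged)
Relative clearance = 0.1178 + 0.16 + 0.46 = 0.7378.
With dosing unchanged, average steady-state concentration scales as 1/CL: 78.1 / 0.7378 = 106 mg/L.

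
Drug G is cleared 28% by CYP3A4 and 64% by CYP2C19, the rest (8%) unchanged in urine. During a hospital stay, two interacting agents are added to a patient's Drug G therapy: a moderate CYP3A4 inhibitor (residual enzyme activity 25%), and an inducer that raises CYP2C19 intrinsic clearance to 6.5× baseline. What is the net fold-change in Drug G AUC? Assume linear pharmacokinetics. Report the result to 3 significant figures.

CYP3A4: 0.28 × 0.25 = 0.07
CYP2C19: 0.64 × 6.5 = 4.16
Other: 0.08 (unchanged)
Relative clearance = 0.07 + 4.16 + 0.08 = 4.31.
Net AUC ratio = 1 / 4.31 = 0.232.

0.232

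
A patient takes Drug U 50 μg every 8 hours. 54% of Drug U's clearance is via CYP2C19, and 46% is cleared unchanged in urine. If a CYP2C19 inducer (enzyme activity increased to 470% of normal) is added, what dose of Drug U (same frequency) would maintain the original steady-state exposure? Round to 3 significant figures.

150 μg

CYP2C19: 0.54 × 4.7 = 2.538
Other: 0.46 (unchanged)
New clearance relative to baseline: 2.538 + 0.46 = 2.998.
Exposure is unchanged when dose changes in proportion to clearance. New dose = 50 μg × 2.998 = 150 μg.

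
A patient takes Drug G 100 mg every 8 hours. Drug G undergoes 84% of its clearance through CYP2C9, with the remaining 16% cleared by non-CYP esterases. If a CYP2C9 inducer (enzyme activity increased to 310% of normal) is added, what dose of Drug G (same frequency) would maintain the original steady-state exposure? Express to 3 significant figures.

276 mg

The CYP2C9 pathway (84% of clearance) rises to 3.1× activity: 0.84 × 3.1 = 2.604.
Non-CYP routes (16%) are unchanged.
New clearance relative to baseline: 2.604 + 0.16 = 2.764.
To maintain the same steady-state level, dose must scale with clearance: new dose = 100 × 2.764 = 276 mg.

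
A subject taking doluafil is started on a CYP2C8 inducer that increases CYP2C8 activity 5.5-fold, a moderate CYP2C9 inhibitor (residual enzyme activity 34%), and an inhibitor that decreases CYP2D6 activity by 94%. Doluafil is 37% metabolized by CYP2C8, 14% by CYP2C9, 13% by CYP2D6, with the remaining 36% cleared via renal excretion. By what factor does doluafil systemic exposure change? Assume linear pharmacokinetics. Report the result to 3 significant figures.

CYP2C8: 0.37 × 5.5 = 2.035
CYP2C9: 0.14 × 0.34 = 0.0476
CYP2D6: 0.13 × 0.06 = 0.0078
Other: 0.36 (unchanged)
CL_new/CL_old = 2.035 + 0.0476 + 0.0078 + 0.36 = 2.4504.
Net systemic exposure ratio = 1 / 2.4504 = 0.408.

0.408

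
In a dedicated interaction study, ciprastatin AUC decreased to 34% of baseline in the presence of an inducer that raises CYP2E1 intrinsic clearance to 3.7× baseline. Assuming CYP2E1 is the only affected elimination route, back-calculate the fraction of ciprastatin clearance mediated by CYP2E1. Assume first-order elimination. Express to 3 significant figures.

0.719

Let fm be the CYP2E1 fraction. New clearance relative to baseline = fm × 3.7 + (1 − fm).
AUC ratio = 1 / (new CL fraction), so new CL fraction = 1 / 0.340 = 2.941.
fm × 3.7 + 1 − fm = 2.941  ⇒  fm × (3.7 − 1) = 1.941  ⇒  fm = 0.719.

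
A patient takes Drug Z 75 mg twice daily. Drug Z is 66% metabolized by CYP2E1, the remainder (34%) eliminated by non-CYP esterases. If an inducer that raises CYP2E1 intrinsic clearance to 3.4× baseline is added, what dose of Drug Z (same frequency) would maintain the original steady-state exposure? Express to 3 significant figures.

194 mg

The CYP2E1 pathway (66% of clearance) rises to 3.4× activity: 0.66 × 3.4 = 2.244.
The remaining 34% of clearance is unaffected.
Relative clearance = 2.244 + 0.34 = 2.584.
Exposure is unchanged when dose changes in proportion to clearance. New dose = 75 mg × 2.584 = 194 mg.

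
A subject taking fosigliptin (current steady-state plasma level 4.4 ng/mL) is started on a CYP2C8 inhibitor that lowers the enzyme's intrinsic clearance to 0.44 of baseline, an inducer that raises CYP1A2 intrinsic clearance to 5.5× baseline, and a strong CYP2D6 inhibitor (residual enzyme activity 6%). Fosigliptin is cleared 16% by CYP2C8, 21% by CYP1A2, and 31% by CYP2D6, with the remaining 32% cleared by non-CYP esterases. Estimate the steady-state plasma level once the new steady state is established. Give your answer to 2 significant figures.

CYP2C8: 0.16 × 0.44 = 0.0704
CYP1A2: 0.21 × 5.5 = 1.155
CYP2D6: 0.31 × 0.06 = 0.0186
Other: 0.32 (unchanged)
New clearance relative to baseline: 0.0704 + 1.155 + 0.0186 + 0.32 = 1.564.
Steady-state plasma level ∝ 1/CL: new value = 4.4 / 1.564 = 2.8 ng/mL.

2.8 ng/mL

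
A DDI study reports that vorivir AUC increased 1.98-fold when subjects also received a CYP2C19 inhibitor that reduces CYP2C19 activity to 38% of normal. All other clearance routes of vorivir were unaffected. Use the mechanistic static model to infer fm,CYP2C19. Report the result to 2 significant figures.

0.80

Let fm be the CYP2C19 fraction. New clearance relative to baseline = fm × 0.38 + (1 − fm).
AUC ratio = 1 / (new CL fraction), so new CL fraction = 1 / 1.98 = 0.5051.
fm × 0.38 + 1 − fm = 0.5051  ⇒  fm × (0.38 − 1) = −0.4949  ⇒  fm = 0.80.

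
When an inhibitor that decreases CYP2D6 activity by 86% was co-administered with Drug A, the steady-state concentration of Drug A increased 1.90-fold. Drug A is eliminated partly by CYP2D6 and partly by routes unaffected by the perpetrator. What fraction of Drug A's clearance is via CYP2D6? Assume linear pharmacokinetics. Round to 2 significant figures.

0.55

Call the CYP2D6 fraction fm. After the interaction, CL_new/CL_old = fm × 0.14 + (1 − fm).
Steady-state concentration ratio = 1 / (new CL fraction), so new CL fraction = 1 / 1.90 = 0.5263.
fm × 0.14 + 1 − fm = 0.5263  ⇒  fm × (0.14 − 1) = −0.4737  ⇒  fm = 0.55.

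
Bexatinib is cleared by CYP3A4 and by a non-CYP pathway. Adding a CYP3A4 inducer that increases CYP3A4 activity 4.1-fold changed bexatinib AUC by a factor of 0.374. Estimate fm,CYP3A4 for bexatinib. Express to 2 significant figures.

Call the CYP3A4 fraction fm. After the interaction, CL_new/CL_old = fm × 4.1 + (1 − fm).
AUC ratio = 1 / (new CL fraction), so new CL fraction = 1 / 0.374 = 2.674.
fm × 4.1 + 1 − fm = 2.674  ⇒  fm × (4.1 − 1) = 1.674  ⇒  fm = 0.54.

0.54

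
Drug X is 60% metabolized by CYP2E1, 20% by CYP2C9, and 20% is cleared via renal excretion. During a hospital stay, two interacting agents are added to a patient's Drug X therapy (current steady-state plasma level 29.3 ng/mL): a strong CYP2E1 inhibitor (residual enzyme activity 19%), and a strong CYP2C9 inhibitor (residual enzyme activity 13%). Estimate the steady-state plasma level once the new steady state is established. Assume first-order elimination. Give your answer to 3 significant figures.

86.2 ng/mL

CYP2E1: 0.6 × 0.19 = 0.114
CYP2C9: 0.2 × 0.13 = 0.026
Other: 0.2 (unchanged)
New clearance relative to baseline: 0.114 + 0.026 + 0.2 = 0.34.
New steady-state plasma level = 29.3 / 0.34 = 86.2 ng/mL (concentration scales inversely with clearance).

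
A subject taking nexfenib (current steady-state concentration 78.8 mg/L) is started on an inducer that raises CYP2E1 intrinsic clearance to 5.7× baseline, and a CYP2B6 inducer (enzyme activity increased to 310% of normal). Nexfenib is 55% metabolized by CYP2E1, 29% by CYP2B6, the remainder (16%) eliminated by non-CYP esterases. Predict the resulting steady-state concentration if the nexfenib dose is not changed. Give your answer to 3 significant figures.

CYP2E1: 0.55 × 5.7 = 3.135
CYP2B6: 0.29 × 3.1 = 0.899
Other: 0.16 (unchanged)
CL_new/CL_old = 3.135 + 0.899 + 0.16 = 4.194.
New steady-state concentration = 78.8 / 4.194 = 18.8 mg/L (concentration scales inversely with clearance).

18.8 mg/L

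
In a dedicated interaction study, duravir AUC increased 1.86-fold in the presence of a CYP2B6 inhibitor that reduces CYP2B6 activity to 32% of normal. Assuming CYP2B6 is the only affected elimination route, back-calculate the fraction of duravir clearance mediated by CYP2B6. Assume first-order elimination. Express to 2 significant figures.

0.68

Let fm be the CYP2B6 fraction. New clearance relative to baseline = fm × 0.32 + (1 − fm).
AUC ratio = 1 / (new CL fraction), so new CL fraction = 1 / 1.86 = 0.5376.
fm × 0.32 + 1 − fm = 0.5376  ⇒  fm × (0.32 − 1) = −0.4624  ⇒  fm = 0.68.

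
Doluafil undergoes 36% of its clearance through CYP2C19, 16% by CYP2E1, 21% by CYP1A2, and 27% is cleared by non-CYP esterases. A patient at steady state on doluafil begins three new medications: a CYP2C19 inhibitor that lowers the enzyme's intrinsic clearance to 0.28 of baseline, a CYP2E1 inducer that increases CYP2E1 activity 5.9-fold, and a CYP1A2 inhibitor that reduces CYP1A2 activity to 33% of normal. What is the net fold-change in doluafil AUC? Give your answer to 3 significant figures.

CYP2C19: 0.36 × 0.28 = 0.1008
CYP2E1: 0.16 × 5.9 = 0.944
CYP1A2: 0.21 × 0.33 = 0.0693
Other: 0.27 (unchanged)
CL_new/CL_old = 0.1008 + 0.944 + 0.0693 + 0.27 = 1.3841.
AUC ∝ 1/CL: fold-change = 1 / 1.3841 = 0.722.

0.722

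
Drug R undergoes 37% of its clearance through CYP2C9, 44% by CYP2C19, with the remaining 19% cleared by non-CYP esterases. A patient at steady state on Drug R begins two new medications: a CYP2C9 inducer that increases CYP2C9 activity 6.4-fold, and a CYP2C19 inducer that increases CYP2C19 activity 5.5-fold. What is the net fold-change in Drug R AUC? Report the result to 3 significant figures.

CYP2C9: 0.37 × 6.4 = 2.368
CYP2C19: 0.44 × 5.5 = 2.42
Other: 0.19 (unchanged)
CL_new/CL_old = 2.368 + 2.42 + 0.19 = 4.978.
AUC ∝ 1/CL: fold-change = 1 / 4.978 = 0.201.

0.201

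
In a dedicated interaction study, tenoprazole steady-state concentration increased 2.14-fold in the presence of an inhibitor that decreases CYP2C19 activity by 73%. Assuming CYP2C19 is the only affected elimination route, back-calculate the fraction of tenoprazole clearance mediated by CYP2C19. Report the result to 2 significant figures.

Call the CYP2C19 fraction fm. After the interaction, CL_new/CL_old = fm × 0.27 + (1 − fm).
Steady-state concentration ratio = 1 / (new CL fraction), so new CL fraction = 1 / 2.14 = 0.4673.
fm × 0.27 + 1 − fm = 0.4673  ⇒  fm × (0.27 − 1) = −0.5327  ⇒  fm = 0.73.

0.73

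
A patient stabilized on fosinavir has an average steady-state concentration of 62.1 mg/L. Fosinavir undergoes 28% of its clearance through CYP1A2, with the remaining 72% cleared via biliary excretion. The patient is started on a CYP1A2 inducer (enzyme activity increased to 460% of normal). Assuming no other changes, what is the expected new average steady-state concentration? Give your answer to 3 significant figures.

The CYP1A2 pathway (28% of clearance) increases to 4.6× activity: 0.28 × 4.6 = 1.288.
Non-CYP routes (72%) are unchanged.
New clearance relative to baseline: 1.288 + 0.72 = 2.008.
Average steady-state concentration ∝ 1/CL, so new value = 62.1 / 2.008 = 30.9 mg/L.

30.9 mg/L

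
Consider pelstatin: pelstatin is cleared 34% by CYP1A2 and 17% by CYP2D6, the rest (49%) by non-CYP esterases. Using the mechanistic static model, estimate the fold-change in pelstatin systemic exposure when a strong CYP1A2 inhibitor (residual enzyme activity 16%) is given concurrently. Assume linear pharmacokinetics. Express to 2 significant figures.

1.4

The CYP1A2 pathway (34% of clearance) falls to 0.16× activity: 0.34 × 0.16 = 0.0544.
CYP2D6 (17%) and the residual 49% are unaffected.
CL_new/CL_old = 0.0544 + 0.17 + 0.49 = 0.7144.
Since systemic exposure ∝ 1/CL, the ratio is 1 / 0.7144 = 1.4.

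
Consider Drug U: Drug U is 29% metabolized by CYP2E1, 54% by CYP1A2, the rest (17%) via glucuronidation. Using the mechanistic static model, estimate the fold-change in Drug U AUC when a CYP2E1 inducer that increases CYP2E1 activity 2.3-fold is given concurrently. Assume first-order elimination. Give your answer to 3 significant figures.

0.726

The CYP2E1 pathway (29% of clearance) increases to 2.3× activity: 0.29 × 2.3 = 0.667.
CYP1A2 (54%) and the residual 17% are unaffected.
New clearance relative to baseline: 0.667 + 0.54 + 0.17 = 1.377.
AUC is inversely proportional to clearance, so the fold-change is 1 / 1.377 = 0.726.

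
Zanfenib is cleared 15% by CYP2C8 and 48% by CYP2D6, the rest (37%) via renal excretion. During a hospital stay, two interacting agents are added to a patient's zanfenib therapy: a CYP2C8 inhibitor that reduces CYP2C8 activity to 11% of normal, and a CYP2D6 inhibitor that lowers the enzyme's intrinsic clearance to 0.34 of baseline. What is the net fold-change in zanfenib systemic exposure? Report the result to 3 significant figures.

1.82

The CYP2C8 pathway (15% of clearance) falls to 0.11× activity: 0.15 × 0.11 = 0.0165.
The CYP2D6 pathway (48% of clearance) falls to 0.34× activity: 0.48 × 0.34 = 0.1632.
The remaining 37% of clearance is unaffected.
Relative clearance = 0.0165 + 0.1632 + 0.37 = 0.5497.
Because systemic exposure varies inversely with clearance, the combined effect is 1 / 0.5497 = 1.82.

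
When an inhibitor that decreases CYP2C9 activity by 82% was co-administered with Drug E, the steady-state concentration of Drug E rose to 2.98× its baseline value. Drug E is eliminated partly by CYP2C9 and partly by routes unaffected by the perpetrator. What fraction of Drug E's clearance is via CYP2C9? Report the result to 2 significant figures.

0.81

Write x for the fraction cleared via CYP2C9. The observed steady-state concentration change means clearance fell to 1/2.98 = 0.3356 of baseline.
Setting x·0.18 + (1 − x) = 0.3356 and solving: x = (0.3356 − 1)/(0.18 − 1) = 0.81.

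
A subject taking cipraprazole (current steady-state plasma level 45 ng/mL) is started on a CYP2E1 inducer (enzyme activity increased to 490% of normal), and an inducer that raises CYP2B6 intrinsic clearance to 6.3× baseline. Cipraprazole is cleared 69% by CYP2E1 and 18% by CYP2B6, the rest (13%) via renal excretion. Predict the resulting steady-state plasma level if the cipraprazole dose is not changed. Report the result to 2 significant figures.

The CYP2E1 pathway (69% of clearance) increases to 4.9× activity: 0.69 × 4.9 = 3.381.
The CYP2B6 pathway (18% of clearance) is boosted to 6.3× activity: 0.18 × 6.3 = 1.134.
Non-CYP routes (13%) are unchanged.
New clearance relative to baseline: 3.381 + 1.134 + 0.13 = 4.645.
Dividing the baseline by the relative clearance: 45 / 4.645 = 9.7 ng/mL.

9.7 ng/mL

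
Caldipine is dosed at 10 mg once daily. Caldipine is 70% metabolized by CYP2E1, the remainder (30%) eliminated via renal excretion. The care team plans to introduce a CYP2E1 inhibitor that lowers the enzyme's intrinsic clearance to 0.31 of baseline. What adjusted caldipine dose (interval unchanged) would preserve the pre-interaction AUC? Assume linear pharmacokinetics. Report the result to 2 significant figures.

5.2 mg

The CYP2E1 pathway (70% of clearance) falls to 0.31× activity: 0.7 × 0.31 = 0.217.
The remaining 30% of clearance is unaffected.
CL_new/CL_old = 0.217 + 0.3 = 0.517.
To maintain the same steady-state level, dose must scale with clearance: new dose = 10 × 0.517 = 5.2 mg.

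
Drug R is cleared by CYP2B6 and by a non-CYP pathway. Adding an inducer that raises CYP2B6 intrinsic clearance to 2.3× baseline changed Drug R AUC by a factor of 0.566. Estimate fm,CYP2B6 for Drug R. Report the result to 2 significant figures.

Call the CYP2B6 fraction fm. After the interaction, CL_new/CL_old = fm × 2.3 + (1 − fm).
AUC ratio = 1 / (new CL fraction), so new CL fraction = 1 / 0.566 = 1.767.
fm × 2.3 + 1 − fm = 1.767  ⇒  fm × (2.3 − 1) = 0.7668  ⇒  fm = 0.59.

0.59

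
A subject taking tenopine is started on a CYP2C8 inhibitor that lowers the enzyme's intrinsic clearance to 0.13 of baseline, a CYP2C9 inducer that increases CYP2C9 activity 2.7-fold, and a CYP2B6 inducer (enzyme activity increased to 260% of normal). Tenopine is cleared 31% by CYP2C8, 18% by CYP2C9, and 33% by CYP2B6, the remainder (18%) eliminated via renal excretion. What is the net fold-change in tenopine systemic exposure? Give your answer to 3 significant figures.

0.639

CYP2C8: 0.31 × 0.13 = 0.0403
CYP2C9: 0.18 × 2.7 = 0.486
CYP2B6: 0.33 × 2.6 = 0.858
Other: 0.18 (unchanged)
Relative clearance = 0.0403 + 0.486 + 0.858 + 0.18 = 1.5643.
Because systemic exposure varies inversely with clearance, the combined effect is 1 / 1.5643 = 0.639.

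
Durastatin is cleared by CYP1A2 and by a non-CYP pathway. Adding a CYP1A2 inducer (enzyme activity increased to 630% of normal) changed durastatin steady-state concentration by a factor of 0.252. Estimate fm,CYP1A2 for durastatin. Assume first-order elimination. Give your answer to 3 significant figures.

0.560

Write x for the fraction cleared via CYP1A2. The observed steady-state concentration change means clearance rose to 1/0.252 = 3.968 of baseline.
Setting x·6.3 + (1 − x) = 3.968 and solving: x = (3.968 − 1)/(6.3 − 1) = 0.560.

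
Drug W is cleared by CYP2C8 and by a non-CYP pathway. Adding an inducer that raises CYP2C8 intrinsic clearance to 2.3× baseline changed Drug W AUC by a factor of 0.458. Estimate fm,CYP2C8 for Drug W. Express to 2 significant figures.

Write x for the fraction cleared via CYP2C8. The observed AUC change means clearance rose to 1/0.458 = 2.183 of baseline.
Only the CYP2C8 route changed, so 2.183 = x·2.3 + (1 − x), giving x = 0.91.

0.91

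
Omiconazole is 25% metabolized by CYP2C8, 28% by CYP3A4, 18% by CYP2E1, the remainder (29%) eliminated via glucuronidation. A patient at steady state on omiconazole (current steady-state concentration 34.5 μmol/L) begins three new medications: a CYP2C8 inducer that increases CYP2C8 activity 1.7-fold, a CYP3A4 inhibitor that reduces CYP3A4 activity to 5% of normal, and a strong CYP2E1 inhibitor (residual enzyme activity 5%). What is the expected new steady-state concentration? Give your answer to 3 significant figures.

46.7 μmol/L

The CYP2C8 pathway (25% of clearance) is boosted to 1.7× activity: 0.25 × 1.7 = 0.425.
The CYP3A4 pathway (28% of clearance) falls to 0.05× activity: 0.28 × 0.05 = 0.014.
The CYP2E1 pathway (18% of clearance) falls to 0.05× activity: 0.18 × 0.05 = 0.009.
Non-CYP routes (29%) are unchanged.
New clearance relative to baseline: 0.425 + 0.014 + 0.009 + 0.29 = 0.738.
Steady-state concentration ∝ 1/CL: new value = 34.5 / 0.738 = 46.7 μmol/L.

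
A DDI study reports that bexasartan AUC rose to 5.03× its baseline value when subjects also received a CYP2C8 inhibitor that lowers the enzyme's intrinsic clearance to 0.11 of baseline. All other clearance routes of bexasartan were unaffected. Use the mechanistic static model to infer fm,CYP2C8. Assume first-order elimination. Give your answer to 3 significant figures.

CL'/CL = 1 / 5.03 = 0.1988
0.11·fm + (1 − fm) = 0.1988
fm = (0.1988 − 1) / (0.11 − 1) = 0.900

0.900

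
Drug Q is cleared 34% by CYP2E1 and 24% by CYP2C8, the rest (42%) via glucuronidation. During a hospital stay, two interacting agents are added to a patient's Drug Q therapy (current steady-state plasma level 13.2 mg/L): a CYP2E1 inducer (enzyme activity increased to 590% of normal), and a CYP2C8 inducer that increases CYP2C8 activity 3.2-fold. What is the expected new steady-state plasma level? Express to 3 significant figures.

4.13 mg/L

The CYP2E1 pathway (34% of clearance) is boosted to 5.9× activity: 0.34 × 5.9 = 2.006.
The CYP2C8 pathway (24% of clearance) rises to 3.2× activity: 0.24 × 3.2 = 0.768.
The remaining 42% of clearance is unaffected.
New clearance relative to baseline: 2.006 + 0.768 + 0.42 = 3.194.
Dividing the baseline by the relative clearance: 13.2 / 3.194 = 4.13 mg/L.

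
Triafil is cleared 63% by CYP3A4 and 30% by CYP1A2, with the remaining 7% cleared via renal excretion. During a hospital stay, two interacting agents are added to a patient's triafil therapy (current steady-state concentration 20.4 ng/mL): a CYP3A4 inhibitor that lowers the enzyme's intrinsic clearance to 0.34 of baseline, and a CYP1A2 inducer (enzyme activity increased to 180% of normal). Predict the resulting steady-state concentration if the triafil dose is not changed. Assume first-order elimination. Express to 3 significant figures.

24.8 ng/mL

The CYP3A4 pathway (63% of clearance) falls to 0.34× activity: 0.63 × 0.34 = 0.2142.
The CYP1A2 pathway (30% of clearance) increases to 1.8× activity: 0.3 × 1.8 = 0.54.
The remaining 7% of clearance is unaffected.
New clearance relative to baseline: 0.2142 + 0.54 + 0.07 = 0.8242.
Steady-state concentration ∝ 1/CL: new value = 20.4 / 0.8242 = 24.8 ng/mL.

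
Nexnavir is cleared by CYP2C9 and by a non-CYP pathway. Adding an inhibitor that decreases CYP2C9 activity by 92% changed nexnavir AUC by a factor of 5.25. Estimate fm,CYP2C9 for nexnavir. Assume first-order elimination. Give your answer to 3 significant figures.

CL'/CL = 1 / 5.25 = 0.1905
0.08·fm + (1 − fm) = 0.1905
fm = (0.1905 − 1) / (0.08 − 1) = 0.880

0.880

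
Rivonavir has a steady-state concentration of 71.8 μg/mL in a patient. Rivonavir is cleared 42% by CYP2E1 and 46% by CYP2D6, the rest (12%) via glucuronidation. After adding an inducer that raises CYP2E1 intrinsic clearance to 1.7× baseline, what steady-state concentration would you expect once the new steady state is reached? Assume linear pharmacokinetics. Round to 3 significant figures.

The CYP2E1 pathway (42% of clearance) increases to 1.7× activity: 0.42 × 1.7 = 0.714.
CYP2D6 (46%) and the residual 12% are unaffected.
Relative clearance = 0.714 + 0.46 + 0.12 = 1.294.
With dosing unchanged, steady-state concentration scales as 1/CL: 71.8 / 1.294 = 55.5 μg/mL.

55.5 μg/mL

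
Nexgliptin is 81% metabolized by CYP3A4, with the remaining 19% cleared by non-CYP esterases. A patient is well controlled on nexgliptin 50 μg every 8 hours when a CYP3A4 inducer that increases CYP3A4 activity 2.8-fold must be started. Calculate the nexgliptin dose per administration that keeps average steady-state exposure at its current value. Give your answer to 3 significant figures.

123 μg

CYP3A4: 0.81 × 2.8 = 2.268
Other: 0.19 (unchanged)
New clearance relative to baseline: 2.268 + 0.19 = 2.458.
Css,avg = (dose rate)/CL, so holding Css fixed requires dose ∝ CL: 50 × 2.458 = 123 μg.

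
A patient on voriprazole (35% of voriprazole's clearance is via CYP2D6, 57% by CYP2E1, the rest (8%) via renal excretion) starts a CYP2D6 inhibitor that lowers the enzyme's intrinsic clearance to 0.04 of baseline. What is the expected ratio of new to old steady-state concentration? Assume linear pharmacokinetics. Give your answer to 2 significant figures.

The CYP2D6 pathway (35% of clearance) is reduced to 0.04× activity: 0.35 × 0.04 = 0.014.
CYP2E1 (57%) and the residual 8% are unaffected.
New clearance relative to baseline: 0.014 + 0.57 + 0.08 = 0.664.
Steady-state concentration ratio = CL_old/CL_new = 1 / 0.664 = 1.5.

1.5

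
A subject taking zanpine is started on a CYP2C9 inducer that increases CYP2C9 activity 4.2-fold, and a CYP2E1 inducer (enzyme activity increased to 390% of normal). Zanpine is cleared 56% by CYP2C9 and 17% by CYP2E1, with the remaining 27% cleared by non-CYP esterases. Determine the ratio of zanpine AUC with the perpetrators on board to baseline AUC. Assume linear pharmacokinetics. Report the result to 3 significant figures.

0.304

The CYP2C9 pathway (56% of clearance) increases to 4.2× activity: 0.56 × 4.2 = 2.352.
The CYP2E1 pathway (17% of clearance) is boosted to 3.9× activity: 0.17 × 3.9 = 0.663.
Non-CYP routes (27%) are unchanged.
Relative clearance = 2.352 + 0.663 + 0.27 = 3.285.
AUC ∝ 1/CL: fold-change = 1 / 3.285 = 0.304.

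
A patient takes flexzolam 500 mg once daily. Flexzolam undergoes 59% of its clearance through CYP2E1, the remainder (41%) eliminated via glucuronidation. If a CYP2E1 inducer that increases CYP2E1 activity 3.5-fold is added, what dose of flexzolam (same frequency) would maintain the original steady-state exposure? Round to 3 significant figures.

1.24 × 10³ mg

The CYP2E1 pathway (59% of clearance) is boosted to 3.5× activity: 0.59 × 3.5 = 2.065.
Non-CYP routes (41%) are unchanged.
Relative clearance = 2.065 + 0.41 = 2.475.
To maintain the same steady-state level, dose must scale with clearance: new dose = 500 × 2.475 = 1.24 × 10³ mg.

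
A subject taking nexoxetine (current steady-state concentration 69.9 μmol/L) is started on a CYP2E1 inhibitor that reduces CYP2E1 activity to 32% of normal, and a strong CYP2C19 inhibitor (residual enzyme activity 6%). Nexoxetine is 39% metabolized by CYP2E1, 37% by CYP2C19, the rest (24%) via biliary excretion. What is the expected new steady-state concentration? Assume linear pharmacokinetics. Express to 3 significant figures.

181 μmol/L

CYP2E1: 0.39 × 0.32 = 0.1248
CYP2C19: 0.37 × 0.06 = 0.0222
Other: 0.24 (unchanged)
New clearance relative to baseline: 0.1248 + 0.0222 + 0.24 = 0.387.
Dividing the baseline by the relative clearance: 69.9 / 0.387 = 181 μmol/L.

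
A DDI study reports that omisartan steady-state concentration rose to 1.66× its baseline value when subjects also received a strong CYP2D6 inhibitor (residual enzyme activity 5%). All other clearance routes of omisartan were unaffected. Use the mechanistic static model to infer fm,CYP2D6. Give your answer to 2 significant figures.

0.42

Let fm be the CYP2D6 fraction. New clearance relative to baseline = fm × 0.05 + (1 − fm).
Steady-state concentration ratio = 1 / (new CL fraction), so new CL fraction = 1 / 1.66 = 0.6024.
fm × 0.05 + 1 − fm = 0.6024  ⇒  fm × (0.05 − 1) = −0.3976  ⇒  fm = 0.42.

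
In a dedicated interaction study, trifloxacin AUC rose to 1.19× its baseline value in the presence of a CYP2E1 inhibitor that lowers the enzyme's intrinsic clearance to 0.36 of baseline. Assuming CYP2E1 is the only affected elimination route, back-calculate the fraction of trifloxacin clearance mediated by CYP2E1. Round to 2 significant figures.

0.25

Write x for the fraction cleared via CYP2E1. The observed AUC change means clearance fell to 1/1.19 = 0.8403 of baseline.
Only the CYP2E1 route changed, so 0.8403 = x·0.36 + (1 − x), giving x = 0.25.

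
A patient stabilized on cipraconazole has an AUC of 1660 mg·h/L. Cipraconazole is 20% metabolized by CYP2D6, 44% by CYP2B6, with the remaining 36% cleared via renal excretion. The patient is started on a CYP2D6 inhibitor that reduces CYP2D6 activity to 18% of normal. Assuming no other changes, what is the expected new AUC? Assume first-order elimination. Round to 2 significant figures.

2.0 × 10³ mg·h/L

The CYP2D6 pathway (20% of clearance) is reduced to 0.18× activity: 0.2 × 0.18 = 0.036.
CYP2B6 (44%) and the residual 36% are unaffected.
New clearance relative to baseline: 0.036 + 0.44 + 0.36 = 0.836.
With dosing unchanged, AUC scales as 1/CL: 1660 / 0.836 = 2.0 × 10³ mg·h/L.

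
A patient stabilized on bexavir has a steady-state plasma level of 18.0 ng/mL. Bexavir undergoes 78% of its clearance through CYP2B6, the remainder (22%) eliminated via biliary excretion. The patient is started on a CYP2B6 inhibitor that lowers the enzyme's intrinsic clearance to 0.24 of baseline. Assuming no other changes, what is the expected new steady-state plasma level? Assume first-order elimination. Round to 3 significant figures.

44.2 ng/mL

CYP2B6: 0.78 × 0.24 = 0.1872
Other: 0.22 (unchanged)
CL_new/CL_old = 0.1872 + 0.22 = 0.4072.
With dosing unchanged, steady-state plasma level scales as 1/CL: 18.0 / 0.4072 = 44.2 ng/mL.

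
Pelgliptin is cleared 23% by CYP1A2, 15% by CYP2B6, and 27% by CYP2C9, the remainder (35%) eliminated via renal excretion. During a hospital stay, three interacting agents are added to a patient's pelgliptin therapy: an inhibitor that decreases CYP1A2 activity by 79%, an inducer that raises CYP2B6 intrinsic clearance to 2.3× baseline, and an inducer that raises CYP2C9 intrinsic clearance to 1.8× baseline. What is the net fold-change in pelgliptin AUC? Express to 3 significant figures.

CYP1A2: 0.23 × 0.21 = 0.0483
CYP2B6: 0.15 × 2.3 = 0.345
CYP2C9: 0.27 × 1.8 = 0.486
Other: 0.35 (unchanged)
Relative clearance = 0.0483 + 0.345 + 0.486 + 0.35 = 1.2293.
Net AUC ratio = 1 / 1.2293 = 0.813.

0.813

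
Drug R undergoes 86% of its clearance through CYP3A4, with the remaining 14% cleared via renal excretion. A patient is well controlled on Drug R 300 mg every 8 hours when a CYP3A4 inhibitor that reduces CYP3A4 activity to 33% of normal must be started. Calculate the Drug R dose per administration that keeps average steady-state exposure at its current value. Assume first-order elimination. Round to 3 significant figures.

The CYP3A4 pathway (86% of clearance) drops to 0.33× activity: 0.86 × 0.33 = 0.2838.
Non-CYP routes (14%) are unchanged.
Relative clearance = 0.2838 + 0.14 = 0.4238.
Css,avg = (dose rate)/CL, so holding Css fixed requires dose ∝ CL: 300 × 0.4238 = 127 mg.

127 mg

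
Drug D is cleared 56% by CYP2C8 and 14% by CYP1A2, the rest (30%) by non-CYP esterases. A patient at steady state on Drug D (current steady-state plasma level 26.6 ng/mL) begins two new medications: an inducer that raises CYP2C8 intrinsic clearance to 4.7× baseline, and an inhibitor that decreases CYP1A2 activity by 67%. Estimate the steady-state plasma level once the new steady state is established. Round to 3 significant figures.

8.93 ng/mL

The CYP2C8 pathway (56% of clearance) rises to 4.7× activity: 0.56 × 4.7 = 2.632.
The CYP1A2 pathway (14% of clearance) drops to 0.33× activity: 0.14 × 0.33 = 0.0462.
Non-CYP routes (30%) are unchanged.
Relative clearance = 2.632 + 0.0462 + 0.3 = 2.9782.
New steady-state plasma level = 26.6 / 2.9782 = 8.93 ng/mL (concentration scales inversely with clearance).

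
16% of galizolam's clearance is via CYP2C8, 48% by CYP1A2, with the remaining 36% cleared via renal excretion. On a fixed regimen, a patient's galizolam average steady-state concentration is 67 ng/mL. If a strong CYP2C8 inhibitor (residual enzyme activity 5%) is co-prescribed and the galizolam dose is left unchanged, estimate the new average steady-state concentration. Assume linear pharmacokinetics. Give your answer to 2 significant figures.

79 ng/mL

The CYP2C8 pathway (16% of clearance) is reduced to 0.05× activity: 0.16 × 0.05 = 0.008.
CYP1A2 (48%) and the residual 36% are unaffected.
New clearance relative to baseline: 0.008 + 0.48 + 0.36 = 0.848.
New average steady-state concentration = baseline ÷ relative clearance = 67 / 0.848 = 79 ng/mL.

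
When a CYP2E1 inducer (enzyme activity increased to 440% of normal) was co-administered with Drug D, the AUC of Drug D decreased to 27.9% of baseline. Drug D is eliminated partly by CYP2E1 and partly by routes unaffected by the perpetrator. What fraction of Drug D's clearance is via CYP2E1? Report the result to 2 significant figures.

0.76

CL'/CL = 1 / 0.279 = 3.584
4.4·fm + (1 − fm) = 3.584
fm = (3.584 − 1) / (4.4 − 1) = 0.76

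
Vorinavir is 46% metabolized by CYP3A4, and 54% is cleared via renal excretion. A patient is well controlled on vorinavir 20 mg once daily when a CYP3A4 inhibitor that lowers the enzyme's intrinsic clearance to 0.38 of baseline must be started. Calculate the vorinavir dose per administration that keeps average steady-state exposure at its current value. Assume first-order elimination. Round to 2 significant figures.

The CYP3A4 pathway (46% of clearance) is reduced to 0.38× activity: 0.46 × 0.38 = 0.1748.
Non-CYP routes (54%) are unchanged.
Relative clearance = 0.1748 + 0.54 = 0.7148.
Exposure is unchanged when dose changes in proportion to clearance. New dose = 20 mg × 0.7148 = 14 mg.

14 mg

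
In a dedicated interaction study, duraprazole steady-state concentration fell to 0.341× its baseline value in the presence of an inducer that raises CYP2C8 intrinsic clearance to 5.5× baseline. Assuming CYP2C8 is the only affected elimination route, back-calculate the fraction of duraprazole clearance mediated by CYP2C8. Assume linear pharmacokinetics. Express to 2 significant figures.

Let fm be the CYP2C8 fraction. New clearance relative to baseline = fm × 5.5 + (1 − fm).
Steady-state concentration ratio = 1 / (new CL fraction), so new CL fraction = 1 / 0.341 = 2.933.
fm × 5.5 + 1 − fm = 2.933  ⇒  fm × (5.5 − 1) = 1.933  ⇒  fm = 0.43.

0.43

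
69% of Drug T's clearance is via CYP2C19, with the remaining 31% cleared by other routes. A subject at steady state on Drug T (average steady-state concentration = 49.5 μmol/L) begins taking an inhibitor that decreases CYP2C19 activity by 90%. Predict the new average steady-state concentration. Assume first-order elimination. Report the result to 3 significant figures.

131 μmol/L

The CYP2C19 pathway (69% of clearance) falls to 0.1× activity: 0.69 × 0.1 = 0.069.
Non-CYP routes (31%) are unchanged.
Relative clearance = 0.069 + 0.31 = 0.379.
New average steady-state concentration = baseline ÷ relative clearance = 49.5 / 0.379 = 131 μmol/L.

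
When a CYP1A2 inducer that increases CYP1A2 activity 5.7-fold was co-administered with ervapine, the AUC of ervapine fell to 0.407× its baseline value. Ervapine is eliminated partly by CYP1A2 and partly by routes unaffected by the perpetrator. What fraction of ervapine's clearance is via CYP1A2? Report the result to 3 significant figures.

CL'/CL = 1 / 0.407 = 2.457
5.7·fm + (1 − fm) = 2.457
fm = (2.457 − 1) / (5.7 − 1) = 0.310

0.310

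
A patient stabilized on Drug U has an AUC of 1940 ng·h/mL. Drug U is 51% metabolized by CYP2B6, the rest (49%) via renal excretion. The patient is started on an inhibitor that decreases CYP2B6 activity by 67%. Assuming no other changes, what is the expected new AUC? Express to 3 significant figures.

The CYP2B6 pathway (51% of clearance) drops to 0.33× activity: 0.51 × 0.33 = 0.1683.
The remaining 49% of clearance is unaffected.
New clearance relative to baseline: 0.1683 + 0.49 = 0.6583.
New AUC = baseline ÷ relative clearance = 1940 / 0.6583 = 2.95 × 10³ ng·h/mL.

2.95 × 10³ ng·h/mL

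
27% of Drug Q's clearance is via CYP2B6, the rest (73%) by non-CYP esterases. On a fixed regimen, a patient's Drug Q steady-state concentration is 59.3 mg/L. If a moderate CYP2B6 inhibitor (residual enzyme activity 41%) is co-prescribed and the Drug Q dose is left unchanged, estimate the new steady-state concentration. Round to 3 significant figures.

70.5 mg/L

The CYP2B6 pathway (27% of clearance) is reduced to 0.41× activity: 0.27 × 0.41 = 0.1107.
Non-CYP routes (73%) are unchanged.
New clearance relative to baseline: 0.1107 + 0.73 = 0.8407.
Steady-state concentration ∝ 1/CL, so new value = 59.3 / 0.8407 = 70.5 mg/L.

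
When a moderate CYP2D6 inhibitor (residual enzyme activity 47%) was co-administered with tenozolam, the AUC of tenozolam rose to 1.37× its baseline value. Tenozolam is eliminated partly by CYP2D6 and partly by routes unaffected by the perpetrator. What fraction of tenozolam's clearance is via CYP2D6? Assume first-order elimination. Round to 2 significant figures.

0.51

CL'/CL = 1 / 1.37 = 0.7299
0.47·fm + (1 − fm) = 0.7299
fm = (0.7299 − 1) / (0.47 − 1) = 0.51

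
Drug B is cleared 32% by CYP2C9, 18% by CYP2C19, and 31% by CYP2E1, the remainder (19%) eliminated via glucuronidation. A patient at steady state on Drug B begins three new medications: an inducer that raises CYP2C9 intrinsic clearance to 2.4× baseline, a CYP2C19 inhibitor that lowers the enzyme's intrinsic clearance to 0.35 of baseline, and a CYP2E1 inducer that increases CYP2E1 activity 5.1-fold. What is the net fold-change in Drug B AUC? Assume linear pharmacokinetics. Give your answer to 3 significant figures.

0.384

The CYP2C9 pathway (32% of clearance) is boosted to 2.4× activity: 0.32 × 2.4 = 0.768.
The CYP2C19 pathway (18% of clearance) falls to 0.35× activity: 0.18 × 0.35 = 0.063.
The CYP2E1 pathway (31% of clearance) increases to 5.1× activity: 0.31 × 5.1 = 1.581.
Non-CYP routes (19%) are unchanged.
CL_new/CL_old = 0.768 + 0.063 + 1.581 + 0.19 = 2.602.
Net AUC ratio = 1 / 2.602 = 0.384.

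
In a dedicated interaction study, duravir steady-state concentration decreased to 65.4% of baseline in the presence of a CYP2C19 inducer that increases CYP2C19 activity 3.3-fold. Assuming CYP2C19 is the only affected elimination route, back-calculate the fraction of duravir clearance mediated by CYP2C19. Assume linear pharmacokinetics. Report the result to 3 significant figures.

0.230

Let fm be the CYP2C19 fraction. New clearance relative to baseline = fm × 3.3 + (1 − fm).
Steady-state concentration ratio = 1 / (new CL fraction), so new CL fraction = 1 / 0.654 = 1.529.
fm × 3.3 + 1 − fm = 1.529  ⇒  fm × (3.3 − 1) = 0.5291  ⇒  fm = 0.230.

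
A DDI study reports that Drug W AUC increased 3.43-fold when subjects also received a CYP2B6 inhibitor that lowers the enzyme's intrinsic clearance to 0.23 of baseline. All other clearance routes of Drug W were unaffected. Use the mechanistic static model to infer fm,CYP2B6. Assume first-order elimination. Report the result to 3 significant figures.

0.920

Let fm be the CYP2B6 fraction. New clearance relative to baseline = fm × 0.23 + (1 − fm).
AUC ratio = 1 / (new CL fraction), so new CL fraction = 1 / 3.43 = 0.2915.
fm × 0.23 + 1 − fm = 0.2915  ⇒  fm × (0.23 − 1) = −0.7085  ⇒  fm = 0.920.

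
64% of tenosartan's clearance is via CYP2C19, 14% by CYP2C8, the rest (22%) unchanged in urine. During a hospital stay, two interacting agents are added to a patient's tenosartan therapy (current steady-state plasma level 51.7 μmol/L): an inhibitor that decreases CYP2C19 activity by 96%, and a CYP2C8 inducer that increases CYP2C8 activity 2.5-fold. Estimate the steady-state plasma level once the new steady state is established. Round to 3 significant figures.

86.8 μmol/L

CYP2C19: 0.64 × 0.04 = 0.0256
CYP2C8: 0.14 × 2.5 = 0.35
Other: 0.22 (unchanged)
New clearance relative to baseline: 0.0256 + 0.35 + 0.22 = 0.5956.
Dividing the baseline by the relative clearance: 51.7 / 0.5956 = 86.8 μmol/L.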